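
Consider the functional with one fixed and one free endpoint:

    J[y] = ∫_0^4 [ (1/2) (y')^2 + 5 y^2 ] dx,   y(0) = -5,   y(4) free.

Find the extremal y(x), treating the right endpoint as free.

The Lagrangian L = (1/2) (y')^2 + 5 y^2 gives
    ∂L/∂y = 10 y,   ∂L/∂y' = y'.
Euler-Lagrange: y'' − 10 y = 0.
With k = sqrt(10), the general solution is
    y(x) = A cosh(sqrt(10) x) + B sinh(sqrt(10) x).
Fixed left endpoint y(0) = -5 ⇒ A = -5.
The right endpoint x = 4 is free, so the natural (transversality) condition is ∂L/∂y' |_{x=4} = 0, i.e. y'(4) = 0.
Compute y'(x) = A k sinh(k x) + B k cosh(k x), so
    y'(4) = A k sinh(k·4) + B k cosh(k·4) = 0
    ⇒ B = −A tanh(k·4) = 5 tanh(sqrt(10)·4).
Therefore the extremal is
    y(x) = −5 cosh(sqrt(10) x) + 5 tanh(sqrt(10)·4) sinh(sqrt(10) x).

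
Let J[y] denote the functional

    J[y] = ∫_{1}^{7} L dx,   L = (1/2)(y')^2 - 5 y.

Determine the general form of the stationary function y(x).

The Lagrangian is L = (1/2)(y')^2 - 5 y.
∂L/∂y = -5.
∂L/∂y' = y'.
The Euler-Lagrange equation d/dx(∂L/∂y') − ∂L/∂y = 0 becomes:
    y'' + 5 = 0
General solution: y(x) = -(5/2) x^2 + A x + B, where A and B are arbitrary constants fixed by the endpoint conditions.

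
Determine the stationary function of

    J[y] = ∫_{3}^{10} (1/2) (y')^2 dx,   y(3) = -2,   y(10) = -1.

The Lagrangian is L = (1/2) (y')^2.
Compute ∂L/∂y = 0, ∂L/∂y' = y'.
The Euler-Lagrange equation d/dx(∂L/∂y') − ∂L/∂y = 0 reduces to
    y'' = 0.
Its general solution is
    y(x) = A x + B,
with A, B fixed by the endpoint conditions.
Applying the endpoint conditions y(3) = -2 and y(10) = -1: solve A·3 + B = -2 and A·10 + B = -1. Subtracting gives A(10 − 3) = -1 − -2, so A = 1/7, and B = -2 − A·3 = -17/7. Therefore
    y(x) = (1/7) x - 17/7.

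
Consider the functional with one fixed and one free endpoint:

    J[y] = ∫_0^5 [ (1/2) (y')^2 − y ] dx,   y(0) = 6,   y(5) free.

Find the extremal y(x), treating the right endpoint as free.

The Lagrangian L = (1/2) (y')^2 − y gives
    ∂L/∂y = −1,   ∂L/∂y' = y'.
Euler-Lagrange: d/dx(y') − (−1) = 0, i.e. y'' + 1 = 0, so
    y(x) = −(1/2) x^2 + C1 x + C2.
Fixed left endpoint y(0) = 6 ⇒ C2 = 6.
The right endpoint x = 5 is free, so the natural (transversality) condition is ∂L/∂y' |_{x=5} = 0, i.e. y'(5) = 0.
Compute y'(x) = −1 x + C1, so y'(5) = −5 + C1 = 0 ⇒ C1 = 5.
Therefore the extremal is
    y(x) = −x^2/2 + 5 x + 6.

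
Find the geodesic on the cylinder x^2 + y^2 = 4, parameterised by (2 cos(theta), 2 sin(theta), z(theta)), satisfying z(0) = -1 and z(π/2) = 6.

Parameterise the cylinder of radius R = 2 as
    r(θ) = (2 cos θ, 2 sin θ, z(θ)).
The arc-length element is
    ds = sqrt(4 + (dz/dθ)^2) dθ,
so the Lagrangian is L = sqrt(4 + z'^2).
L depends on z' only, not on z or θ, so ∂L/∂z = 0 and
    ∂L/∂z' = z' / sqrt(4 + z'^2).
The Euler-Lagrange equation gives
    d/dθ( z' / sqrt(4 + z'^2) ) = 0,
so z' is constant. Integrating once:
    z(θ) = a θ + b,
a helix on the cylinder (a straight line when the cylinder is unrolled). The constants a, b are determined by the endpoint conditions.
With endpoint conditions z(0) = -1 and z(π/2) = 6: from z(0) = b we get b = -1, and a·π/2 + -1 = 6 gives a = 14/π, so
    z(θ) = (14/π) θ − 1.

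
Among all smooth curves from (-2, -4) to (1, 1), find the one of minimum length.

Arc-length functional: J[y] = ∫ sqrt(1 + (y')^2) dx.
Lagrangian L = sqrt(1 + (y')^2) has no explicit y dependence, so ∂L/∂y = 0 and the Euler-Lagrange equation gives
    d/dx( y' / sqrt(1 + (y')^2) ) = 0  ⇒  y' / sqrt(1 + (y')^2) = const.
Hence y' is constant, so y(x) is affine.
Fitting the endpoints (-2, -4) and (1, 1):
    slope m = (1 − (-4)) / (1 − (-2)) = 5/3,
    intercept c = (-4) − m·(-2) = -2/3.
Extremal: y(x) = (5/3) x - 2/3.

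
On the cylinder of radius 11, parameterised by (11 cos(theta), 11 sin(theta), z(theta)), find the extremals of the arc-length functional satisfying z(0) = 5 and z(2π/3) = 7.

Parameterise the cylinder of radius R = 11 as
    r(θ) = (11 cos θ, 11 sin θ, z(θ)).
The arc-length element is
    ds = sqrt(121 + (dz/dθ)^2) dθ,
so the Lagrangian is L = sqrt(121 + z'^2).
L depends on z' only, not on z or θ, so ∂L/∂z = 0 and
    ∂L/∂z' = z' / sqrt(121 + z'^2).
The Euler-Lagrange equation gives
    d/dθ( z' / sqrt(121 + z'^2) ) = 0,
so z' is constant. Integrating once:
    z(θ) = a θ + b,
a helix on the cylinder (a straight line when the cylinder is unrolled). The constants a, b are determined by the endpoint conditions.
With endpoint conditions z(0) = 5 and z(2π/3) = 7: from z(0) = b we get b = 5, and a·2π/3 + 5 = 7 gives a = 3/π, so
    z(θ) = (3/π) θ + 5.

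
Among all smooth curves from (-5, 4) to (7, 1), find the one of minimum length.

Arc-length functional: J[y] = ∫ sqrt(1 + (y')^2) dx.
Lagrangian L = sqrt(1 + (y')^2) has no explicit y dependence, so ∂L/∂y = 0 and the Euler-Lagrange equation gives
    d/dx( y' / sqrt(1 + (y')^2) ) = 0  ⇒  y' / sqrt(1 + (y')^2) = const.
Hence y' is constant, so y(x) is affine.
Fitting the endpoints (-5, 4) and (7, 1):
    slope m = (1 − 4) / (7 − (-5)) = -1/4,
    intercept c = 4 − m·(-5) = 11/4.
Extremal: y(x) = (-1/4) x + 11/4.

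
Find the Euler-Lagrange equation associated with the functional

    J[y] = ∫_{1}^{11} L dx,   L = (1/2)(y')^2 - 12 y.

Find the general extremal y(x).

The Lagrangian is L = (1/2)(y')^2 - 12 y.
∂L/∂y = -12.
∂L/∂y' = y'.
The Euler-Lagrange equation d/dx(∂L/∂y') − ∂L/∂y = 0 becomes:
    y'' + 12 = 0
General solution: y(x) = -6 x^2 + A x + B, where A and B are arbitrary constants fixed by the endpoint conditions.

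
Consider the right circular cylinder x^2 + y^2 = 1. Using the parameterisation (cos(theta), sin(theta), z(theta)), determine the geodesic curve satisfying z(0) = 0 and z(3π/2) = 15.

Parameterise the cylinder of radius R = 1 as
    r(θ) = (cos θ, sin θ, z(θ)).
The arc-length element is
    ds = sqrt(1 + (dz/dθ)^2) dθ,
so the Lagrangian is L = sqrt(1 + z'^2).
L depends on z' only, not on z or θ, so ∂L/∂z = 0 and
    ∂L/∂z' = z' / sqrt(1 + z'^2).
The Euler-Lagrange equation gives
    d/dθ( z' / sqrt(1 + z'^2) ) = 0,
so z' is constant. Integrating once:
    z(θ) = a θ + b,
a helix on the cylinder (a straight line when the cylinder is unrolled). The constants a, b are determined by the endpoint conditions.
With endpoint conditions z(0) = 0 and z(3π/2) = 15: from z(0) = b we get b = 0, and a·3π/2 + 0 = 15 gives a = 10/π, so
    z(θ) = (10/π) θ.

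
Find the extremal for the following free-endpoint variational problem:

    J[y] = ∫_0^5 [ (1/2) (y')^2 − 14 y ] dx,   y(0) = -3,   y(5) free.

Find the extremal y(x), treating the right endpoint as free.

The Lagrangian L = (1/2) (y')^2 − 14 y gives
    ∂L/∂y = −14,   ∂L/∂y' = y'.
Euler-Lagrange: d/dx(y') − (−14) = 0, i.e. y'' + 14 = 0, so
    y(x) = −(14/2) x^2 + C1 x + C2.
Fixed left endpoint y(0) = -3 ⇒ C2 = -3.
The right endpoint x = 5 is free, so the natural (transversality) condition is ∂L/∂y' |_{x=5} = 0, i.e. y'(5) = 0.
Compute y'(x) = −14 x + C1, so y'(5) = −70 + C1 = 0 ⇒ C1 = 70.
Therefore the extremal is
    y(x) = −7 x^2 + 70 x − 3.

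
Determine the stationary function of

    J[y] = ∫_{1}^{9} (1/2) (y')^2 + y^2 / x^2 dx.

The Lagrangian is L = (1/2) (y')^2 + y^2 / x^2.
Compute ∂L/∂y = 2y/x^2, ∂L/∂y' = y'.
The Euler-Lagrange equation d/dx(∂L/∂y') − ∂L/∂y = 0 reduces to
    y'' − 2/x^2 · y = 0  (x > 0).
Its general solution is
    y(x) = A x^2 + B / x,
with A, B fixed by the endpoint conditions.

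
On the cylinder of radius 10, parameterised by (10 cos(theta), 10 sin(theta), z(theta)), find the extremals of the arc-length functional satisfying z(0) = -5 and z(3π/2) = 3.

Parameterise the cylinder of radius R = 10 as
    r(θ) = (10 cos θ, 10 sin θ, z(θ)).
The arc-length element is
    ds = sqrt(100 + (dz/dθ)^2) dθ,
so the Lagrangian is L = sqrt(100 + z'^2).
L depends on z' only, not on z or θ, so ∂L/∂z = 0 and
    ∂L/∂z' = z' / sqrt(100 + z'^2).
The Euler-Lagrange equation gives
    d/dθ( z' / sqrt(100 + z'^2) ) = 0,
so z' is constant. Integrating once:
    z(θ) = a θ + b,
a helix on the cylinder (a straight line when the cylinder is unrolled). The constants a, b are determined by the endpoint conditions.
With endpoint conditions z(0) = -5 and z(3π/2) = 3: from z(0) = b we get b = -5, and a·3π/2 + -5 = 3 gives a = 16/(3π), so
    z(θ) = (16/(3π)) θ − 5.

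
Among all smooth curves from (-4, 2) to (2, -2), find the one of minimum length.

Arc-length functional: J[y] = ∫ sqrt(1 + (y')^2) dx.
Lagrangian L = sqrt(1 + (y')^2) has no explicit y dependence, so ∂L/∂y = 0 and the Euler-Lagrange equation gives
    d/dx( y' / sqrt(1 + (y')^2) ) = 0  ⇒  y' / sqrt(1 + (y')^2) = const.
Hence y' is constant, so y(x) is affine.
Fitting the endpoints (-4, 2) and (2, -2):
    slope m = ((-2) − 2) / (2 − (-4)) = -2/3,
    intercept c = 2 − m·(-4) = -2/3.
Extremal: y(x) = (-2/3) x - 2/3.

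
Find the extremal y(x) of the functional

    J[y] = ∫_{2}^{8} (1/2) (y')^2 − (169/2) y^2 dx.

The Lagrangian is L = (1/2) (y')^2 − (169/2) y^2.
Compute ∂L/∂y = -169y, ∂L/∂y' = y'.
The Euler-Lagrange equation d/dx(∂L/∂y') − ∂L/∂y = 0 reduces to
    y'' + 169 y = 0.
Its general solution is
    y(x) = A sin(13x) + B cos(13x),
with A, B fixed by the endpoint conditions.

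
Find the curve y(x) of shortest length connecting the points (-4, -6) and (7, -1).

Arc-length functional: J[y] = ∫ sqrt(1 + (y')^2) dx.
Lagrangian L = sqrt(1 + (y')^2) has no explicit y dependence, so ∂L/∂y = 0 and the Euler-Lagrange equation gives
    d/dx( y' / sqrt(1 + (y')^2) ) = 0  ⇒  y' / sqrt(1 + (y')^2) = const.
Hence y' is constant, so y(x) is affine.
Fitting the endpoints (-4, -6) and (7, -1):
    slope m = ((-1) − (-6)) / (7 − (-4)) = 5/11,
    intercept c = (-6) − m·(-4) = -46/11.
Extremal: y(x) = (5/11) x - 46/11.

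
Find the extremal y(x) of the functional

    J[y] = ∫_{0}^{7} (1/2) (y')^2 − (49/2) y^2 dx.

The Lagrangian is L = (1/2) (y')^2 − (49/2) y^2.
Compute ∂L/∂y = -49y, ∂L/∂y' = y'.
The Euler-Lagrange equation d/dx(∂L/∂y') − ∂L/∂y = 0 reduces to
    y'' + 49 y = 0.
Its general solution is
    y(x) = A sin(7x) + B cos(7x),
with A, B fixed by the endpoint conditions.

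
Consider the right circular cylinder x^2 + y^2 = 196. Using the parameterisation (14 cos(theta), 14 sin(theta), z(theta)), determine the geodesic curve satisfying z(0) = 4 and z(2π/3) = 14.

Parameterise the cylinder of radius R = 14 as
    r(θ) = (14 cos θ, 14 sin θ, z(θ)).
The arc-length element is
    ds = sqrt(196 + (dz/dθ)^2) dθ,
so the Lagrangian is L = sqrt(196 + z'^2).
L depends on z' only, not on z or θ, so ∂L/∂z = 0 and
    ∂L/∂z' = z' / sqrt(196 + z'^2).
The Euler-Lagrange equation gives
    d/dθ( z' / sqrt(196 + z'^2) ) = 0,
so z' is constant. Integrating once:
    z(θ) = a θ + b,
a helix on the cylinder (a straight line when the cylinder is unrolled). The constants a, b are determined by the endpoint conditions.
With endpoint conditions z(0) = 4 and z(2π/3) = 14: from z(0) = b we get b = 4, and a·2π/3 + 4 = 14 gives a = 15/π, so
    z(θ) = (15/π) θ + 4.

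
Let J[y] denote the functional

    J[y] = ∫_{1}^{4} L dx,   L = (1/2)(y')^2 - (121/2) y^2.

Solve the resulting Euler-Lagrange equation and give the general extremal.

The Lagrangian is L = (1/2)(y')^2 - (121/2) y^2.
∂L/∂y = -121y.
∂L/∂y' = y'.
The Euler-Lagrange equation d/dx(∂L/∂y') − ∂L/∂y = 0 becomes:
    y'' + 121 y = 0
General solution: y(x) = A sin(11x) + B cos(11x), where A and B are arbitrary constants fixed by the endpoint conditions.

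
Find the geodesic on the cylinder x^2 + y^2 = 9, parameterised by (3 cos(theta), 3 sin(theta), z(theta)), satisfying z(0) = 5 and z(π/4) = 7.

Parameterise the cylinder of radius R = 3 as
    r(θ) = (3 cos θ, 3 sin θ, z(θ)).
The arc-length element is
    ds = sqrt(9 + (dz/dθ)^2) dθ,
so the Lagrangian is L = sqrt(9 + z'^2).
L depends on z' only, not on z or θ, so ∂L/∂z = 0 and
    ∂L/∂z' = z' / sqrt(9 + z'^2).
The Euler-Lagrange equation gives
    d/dθ( z' / sqrt(9 + z'^2) ) = 0,
so z' is constant. Integrating once:
    z(θ) = a θ + b,
a helix on the cylinder (a straight line when the cylinder is unrolled). The constants a, b are determined by the endpoint conditions.
With endpoint conditions z(0) = 5 and z(π/4) = 7: from z(0) = b we get b = 5, and a·π/4 + 5 = 7 gives a = 8/π, so
    z(θ) = (8/π) θ + 5.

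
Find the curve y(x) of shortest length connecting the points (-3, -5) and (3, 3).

Arc-length functional: J[y] = ∫ sqrt(1 + (y')^2) dx.
Lagrangian L = sqrt(1 + (y')^2) has no explicit y dependence, so ∂L/∂y = 0 and the Euler-Lagrange equation gives
    d/dx( y' / sqrt(1 + (y')^2) ) = 0  ⇒  y' / sqrt(1 + (y')^2) = const.
Hence y' is constant, so y(x) is affine.
Fitting the endpoints (-3, -5) and (3, 3):
    slope m = (3 − (-5)) / (3 − (-3)) = 4/3,
    intercept c = (-5) − m·(-3) = -1.
Extremal: y(x) = (4/3) x - 1.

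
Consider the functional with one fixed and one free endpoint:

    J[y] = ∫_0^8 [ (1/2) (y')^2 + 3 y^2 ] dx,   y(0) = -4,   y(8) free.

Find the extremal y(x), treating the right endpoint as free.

The Lagrangian L = (1/2) (y')^2 + 3 y^2 gives
    ∂L/∂y = 6 y,   ∂L/∂y' = y'.
Euler-Lagrange: y'' − 6 y = 0.
With k = sqrt(6), the general solution is
    y(x) = A cosh(sqrt(6) x) + B sinh(sqrt(6) x).
Fixed left endpoint y(0) = -4 ⇒ A = -4.
The right endpoint x = 8 is free, so the natural (transversality) condition is ∂L/∂y' |_{x=8} = 0, i.e. y'(8) = 0.
Compute y'(x) = A k sinh(k x) + B k cosh(k x), so
    y'(8) = A k sinh(k·8) + B k cosh(k·8) = 0
    ⇒ B = −A tanh(k·8) = 4 tanh(sqrt(6)·8).
Therefore the extremal is
    y(x) = −4 cosh(sqrt(6) x) + 4 tanh(sqrt(6)·8) sinh(sqrt(6) x).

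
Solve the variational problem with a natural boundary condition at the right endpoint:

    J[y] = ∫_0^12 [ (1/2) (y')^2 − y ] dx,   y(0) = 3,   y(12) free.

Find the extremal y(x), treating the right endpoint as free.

The Lagrangian L = (1/2) (y')^2 − y gives
    ∂L/∂y = −1,   ∂L/∂y' = y'.
Euler-Lagrange: d/dx(y') − (−1) = 0, i.e. y'' + 1 = 0, so
    y(x) = −(1/2) x^2 + C1 x + C2.
Fixed left endpoint y(0) = 3 ⇒ C2 = 3.
The right endpoint x = 12 is free, so the natural (transversality) condition is ∂L/∂y' |_{x=12} = 0, i.e. y'(12) = 0.
Compute y'(x) = −1 x + C1, so y'(12) = −12 + C1 = 0 ⇒ C1 = 12.
Therefore the extremal is
    y(x) = −x^2/2 + 12 x + 3.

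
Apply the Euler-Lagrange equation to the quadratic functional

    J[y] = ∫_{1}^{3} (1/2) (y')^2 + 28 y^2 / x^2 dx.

The Lagrangian is L = (1/2) (y')^2 + 28 y^2 / x^2.
Compute ∂L/∂y = 56y/x^2, ∂L/∂y' = y'.
The Euler-Lagrange equation d/dx(∂L/∂y') − ∂L/∂y = 0 reduces to
    y'' − 56/x^2 · y = 0  (x > 0).
Its general solution is
    y(x) = A x^8 + B x^(-7),
with A, B fixed by the endpoint conditions.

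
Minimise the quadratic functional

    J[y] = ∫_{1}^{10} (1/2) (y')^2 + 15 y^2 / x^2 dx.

The Lagrangian is L = (1/2) (y')^2 + 15 y^2 / x^2.
Compute ∂L/∂y = 30y/x^2, ∂L/∂y' = y'.
The Euler-Lagrange equation d/dx(∂L/∂y') − ∂L/∂y = 0 reduces to
    y'' − 30/x^2 · y = 0  (x > 0).
Its general solution is
    y(x) = A x^6 + B x^(-5),
with A, B fixed by the endpoint conditions.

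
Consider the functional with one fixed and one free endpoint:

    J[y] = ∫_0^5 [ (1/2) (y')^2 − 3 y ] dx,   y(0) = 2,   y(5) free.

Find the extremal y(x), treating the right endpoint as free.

The Lagrangian L = (1/2) (y')^2 − 3 y gives
    ∂L/∂y = −3,   ∂L/∂y' = y'.
Euler-Lagrange: d/dx(y') − (−3) = 0, i.e. y'' + 3 = 0, so
    y(x) = −(3/2) x^2 + C1 x + C2.
Fixed left endpoint y(0) = 2 ⇒ C2 = 2.
The right endpoint x = 5 is free, so the natural (transversality) condition is ∂L/∂y' |_{x=5} = 0, i.e. y'(5) = 0.
Compute y'(x) = −3 x + C1, so y'(5) = −15 + C1 = 0 ⇒ C1 = 15.
Therefore the extremal is
    y(x) = −(3/2) x^2 + 15 x + 2.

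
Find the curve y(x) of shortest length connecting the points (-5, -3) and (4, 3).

Arc-length functional: J[y] = ∫ sqrt(1 + (y')^2) dx.
Lagrangian L = sqrt(1 + (y')^2) has no explicit y dependence, so ∂L/∂y = 0 and the Euler-Lagrange equation gives
    d/dx( y' / sqrt(1 + (y')^2) ) = 0  ⇒  y' / sqrt(1 + (y')^2) = const.
Hence y' is constant, so y(x) is affine.
Fitting the endpoints (-5, -3) and (4, 3):
    slope m = (3 − (-3)) / (4 − (-5)) = 2/3,
    intercept c = (-3) − m·(-5) = 1/3.
Extremal: y(x) = (2/3) x + 1/3.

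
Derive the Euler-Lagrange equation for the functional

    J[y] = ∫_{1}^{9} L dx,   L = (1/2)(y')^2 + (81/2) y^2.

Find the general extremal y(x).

The Lagrangian is L = (1/2)(y')^2 + (81/2) y^2.
∂L/∂y = 81y.
∂L/∂y' = y'.
The Euler-Lagrange equation d/dx(∂L/∂y') − ∂L/∂y = 0 becomes:
    y'' - 81 y = 0
General solution: y(x) = A e^(9x) + B e^(-9x), where A and B are arbitrary constants fixed by the endpoint conditions.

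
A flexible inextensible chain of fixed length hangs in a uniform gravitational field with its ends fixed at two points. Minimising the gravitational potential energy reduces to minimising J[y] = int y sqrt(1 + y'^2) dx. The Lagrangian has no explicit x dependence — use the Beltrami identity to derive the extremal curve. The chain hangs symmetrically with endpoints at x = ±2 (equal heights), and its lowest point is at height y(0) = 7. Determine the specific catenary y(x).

The Lagrangian L(y, y') = y sqrt(1 + y'^2) has no explicit x dependence, so the Beltrami identity applies:
    L − y' ∂L/∂y' = C.
Compute ∂L/∂y' = y · y' / sqrt(1 + y'^2). Then
    L − y' ∂L/∂y'
    = y sqrt(1 + y'^2) − y · y'^2 / sqrt(1 + y'^2)
    = y (1 + y'^2 − y'^2) / sqrt(1 + y'^2)
    = y / sqrt(1 + y'^2) = C.
Squaring gives y^2 = C^2 (1 + y'^2), i.e.
    y'^2 = y^2 / C^2 − 1.
Separating variables,
    dy / sqrt(y^2 − C^2) = dx / C,
and integrating gives arccosh(y / C) = (x − a)/C, so
    y(x) = C cosh((x − a)/C),
the catenary. The constants C and a are fixed by the two endpoint conditions (and, for the hanging-chain problem, the length constraint selects C).
Now fit the given data. The endpoints x = ±2 are symmetric at equal height, so the catenary is even about its minimum: a = 0 and y(x) = C cosh(x/C). The lowest point is y(0) = C cosh(0) = C, and we are told y(0) = 7, so C = 7. Therefore
    y(x) = 7 cosh(x/7),
and at the endpoints
    y(±2) = 7 cosh(2/7).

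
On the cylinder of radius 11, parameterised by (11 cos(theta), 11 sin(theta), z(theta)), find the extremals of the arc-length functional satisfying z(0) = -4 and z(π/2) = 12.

Parameterise the cylinder of radius R = 11 as
    r(θ) = (11 cos θ, 11 sin θ, z(θ)).
The arc-length element is
    ds = sqrt(121 + (dz/dθ)^2) dθ,
so the Lagrangian is L = sqrt(121 + z'^2).
L depends on z' only, not on z or θ, so ∂L/∂z = 0 and
    ∂L/∂z' = z' / sqrt(121 + z'^2).
The Euler-Lagrange equation gives
    d/dθ( z' / sqrt(121 + z'^2) ) = 0,
so z' is constant. Integrating once:
    z(θ) = a θ + b,
a helix on the cylinder (a straight line when the cylinder is unrolled). The constants a, b are determined by the endpoint conditions.
With endpoint conditions z(0) = -4 and z(π/2) = 12: from z(0) = b we get b = -4, and a·π/2 + -4 = 12 gives a = 32/π, so
    z(θ) = (32/π) θ − 4.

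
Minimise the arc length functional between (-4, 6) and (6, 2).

Arc-length functional: J[y] = ∫ sqrt(1 + (y')^2) dx.
Lagrangian L = sqrt(1 + (y')^2) has no explicit y dependence, so ∂L/∂y = 0 and the Euler-Lagrange equation gives
    d/dx( y' / sqrt(1 + (y')^2) ) = 0  ⇒  y' / sqrt(1 + (y')^2) = const.
Hence y' is constant, so y(x) is affine.
Fitting the endpoints (-4, 6) and (6, 2):
    slope m = (2 − 6) / (6 − (-4)) = -2/5,
    intercept c = 6 − m·(-4) = 22/5.
Extremal: y(x) = (-2/5) x + 22/5.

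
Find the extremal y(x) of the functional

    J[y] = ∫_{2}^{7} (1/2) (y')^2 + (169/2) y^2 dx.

The Lagrangian is L = (1/2) (y')^2 + (169/2) y^2.
Compute ∂L/∂y = 169y, ∂L/∂y' = y'.
The Euler-Lagrange equation d/dx(∂L/∂y') − ∂L/∂y = 0 reduces to
    y'' − 169 y = 0.
Its general solution is
    y(x) = A e^(13x) + B e^(−13x),
with A, B fixed by the endpoint conditions.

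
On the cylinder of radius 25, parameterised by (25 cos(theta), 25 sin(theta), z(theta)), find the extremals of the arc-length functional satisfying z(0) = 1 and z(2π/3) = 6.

Parameterise the cylinder of radius R = 25 as
    r(θ) = (25 cos θ, 25 sin θ, z(θ)).
The arc-length element is
    ds = sqrt(625 + (dz/dθ)^2) dθ,
so the Lagrangian is L = sqrt(625 + z'^2).
L depends on z' only, not on z or θ, so ∂L/∂z = 0 and
    ∂L/∂z' = z' / sqrt(625 + z'^2).
The Euler-Lagrange equation gives
    d/dθ( z' / sqrt(625 + z'^2) ) = 0,
so z' is constant. Integrating once:
    z(θ) = a θ + b,
a helix on the cylinder (a straight line when the cylinder is unrolled). The constants a, b are determined by the endpoint conditions.
With endpoint conditions z(0) = 1 and z(2π/3) = 6: from z(0) = b we get b = 1, and a·2π/3 + 1 = 6 gives a = 15/(2π), so
    z(θ) = (15/(2π)) θ + 1.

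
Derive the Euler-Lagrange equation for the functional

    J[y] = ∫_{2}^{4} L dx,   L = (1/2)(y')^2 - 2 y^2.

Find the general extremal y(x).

The Lagrangian is L = (1/2)(y')^2 - 2 y^2.
∂L/∂y = -4y.
∂L/∂y' = y'.
The Euler-Lagrange equation d/dx(∂L/∂y') − ∂L/∂y = 0 becomes:
    y'' + 4 y = 0
General solution: y(x) = A sin(2x) + B cos(2x), where A and B are arbitrary constants fixed by the endpoint conditions.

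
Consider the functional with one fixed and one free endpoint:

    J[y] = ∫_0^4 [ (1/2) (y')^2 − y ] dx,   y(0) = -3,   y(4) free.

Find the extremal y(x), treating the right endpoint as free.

The Lagrangian L = (1/2) (y')^2 − y gives
    ∂L/∂y = −1,   ∂L/∂y' = y'.
Euler-Lagrange: d/dx(y') − (−1) = 0, i.e. y'' + 1 = 0, so
    y(x) = −(1/2) x^2 + C1 x + C2.
Fixed left endpoint y(0) = -3 ⇒ C2 = -3.
The right endpoint x = 4 is free, so the natural (transversality) condition is ∂L/∂y' |_{x=4} = 0, i.e. y'(4) = 0.
Compute y'(x) = −1 x + C1, so y'(4) = −4 + C1 = 0 ⇒ C1 = 4.
Therefore the extremal is
    y(x) = −x^2/2 + 4 x − 3.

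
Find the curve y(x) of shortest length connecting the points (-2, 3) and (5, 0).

Arc-length functional: J[y] = ∫ sqrt(1 + (y')^2) dx.
Lagrangian L = sqrt(1 + (y')^2) has no explicit y dependence, so ∂L/∂y = 0 and the Euler-Lagrange equation gives
    d/dx( y' / sqrt(1 + (y')^2) ) = 0  ⇒  y' / sqrt(1 + (y')^2) = const.
Hence y' is constant, so y(x) is affine.
Fitting the endpoints (-2, 3) and (5, 0):
    slope m = (0 − 3) / (5 − (-2)) = -3/7,
    intercept c = 3 − m·(-2) = 15/7.
Extremal: y(x) = (-3/7) x + 15/7.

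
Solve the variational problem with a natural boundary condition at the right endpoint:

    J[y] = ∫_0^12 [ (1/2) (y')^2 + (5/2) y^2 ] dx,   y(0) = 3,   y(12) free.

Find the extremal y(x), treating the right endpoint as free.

The Lagrangian L = (1/2) (y')^2 + (5/2) y^2 gives
    ∂L/∂y = 5 y,   ∂L/∂y' = y'.
Euler-Lagrange: y'' − 5 y = 0.
With k = sqrt(5), the general solution is
    y(x) = A cosh(sqrt(5) x) + B sinh(sqrt(5) x).
Fixed left endpoint y(0) = 3 ⇒ A = 3.
The right endpoint x = 12 is free, so the natural (transversality) condition is ∂L/∂y' |_{x=12} = 0, i.e. y'(12) = 0.
Compute y'(x) = A k sinh(k x) + B k cosh(k x), so
    y'(12) = A k sinh(k·12) + B k cosh(k·12) = 0
    ⇒ B = −A tanh(k·12) = − 3 tanh(sqrt(5)·12).
Therefore the extremal is
    y(x) = 3 cosh(sqrt(5) x) − 3 tanh(sqrt(5)·12) sinh(sqrt(5) x).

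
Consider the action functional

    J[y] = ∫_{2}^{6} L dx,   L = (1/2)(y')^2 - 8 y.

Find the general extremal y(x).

The Lagrangian is L = (1/2)(y')^2 - 8 y.
∂L/∂y = -8.
∂L/∂y' = y'.
The Euler-Lagrange equation d/dx(∂L/∂y') − ∂L/∂y = 0 becomes:
    y'' + 8 = 0
General solution: y(x) = -4 x^2 + A x + B, where A and B are arbitrary constants fixed by the endpoint conditions.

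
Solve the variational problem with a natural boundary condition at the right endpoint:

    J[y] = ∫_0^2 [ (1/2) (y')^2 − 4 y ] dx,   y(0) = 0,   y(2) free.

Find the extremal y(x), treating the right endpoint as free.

The Lagrangian L = (1/2) (y')^2 − 4 y gives
    ∂L/∂y = −4,   ∂L/∂y' = y'.
Euler-Lagrange: d/dx(y') − (−4) = 0, i.e. y'' + 4 = 0, so
    y(x) = −(4/2) x^2 + C1 x + C2.
Fixed left endpoint y(0) = 0 ⇒ C2 = 0.
The right endpoint x = 2 is free, so the natural (transversality) condition is ∂L/∂y' |_{x=2} = 0, i.e. y'(2) = 0.
Compute y'(x) = −4 x + C1, so y'(2) = −8 + C1 = 0 ⇒ C1 = 8.
Therefore the extremal is
    y(x) = −2 x^2 + 8 x.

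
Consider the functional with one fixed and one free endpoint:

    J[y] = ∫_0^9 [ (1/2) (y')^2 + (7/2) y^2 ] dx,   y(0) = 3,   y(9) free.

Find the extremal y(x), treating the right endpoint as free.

The Lagrangian L = (1/2) (y')^2 + (7/2) y^2 gives
    ∂L/∂y = 7 y,   ∂L/∂y' = y'.
Euler-Lagrange: y'' − 7 y = 0.
With k = sqrt(7), the general solution is
    y(x) = A cosh(sqrt(7) x) + B sinh(sqrt(7) x).
Fixed left endpoint y(0) = 3 ⇒ A = 3.
The right endpoint x = 9 is free, so the natural (transversality) condition is ∂L/∂y' |_{x=9} = 0, i.e. y'(9) = 0.
Compute y'(x) = A k sinh(k x) + B k cosh(k x), so
    y'(9) = A k sinh(k·9) + B k cosh(k·9) = 0
    ⇒ B = −A tanh(k·9) = − 3 tanh(sqrt(7)·9).
Therefore the extremal is
    y(x) = 3 cosh(sqrt(7) x) − 3 tanh(sqrt(7)·9) sinh(sqrt(7) x).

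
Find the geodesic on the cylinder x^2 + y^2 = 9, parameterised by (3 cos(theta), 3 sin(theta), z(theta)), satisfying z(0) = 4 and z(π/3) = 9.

Parameterise the cylinder of radius R = 3 as
    r(θ) = (3 cos θ, 3 sin θ, z(θ)).
The arc-length element is
    ds = sqrt(9 + (dz/dθ)^2) dθ,
so the Lagrangian is L = sqrt(9 + z'^2).
L depends on z' only, not on z or θ, so ∂L/∂z = 0 and
    ∂L/∂z' = z' / sqrt(9 + z'^2).
The Euler-Lagrange equation gives
    d/dθ( z' / sqrt(9 + z'^2) ) = 0,
so z' is constant. Integrating once:
    z(θ) = a θ + b,
a helix on the cylinder (a straight line when the cylinder is unrolled). The constants a, b are determined by the endpoint conditions.
With endpoint conditions z(0) = 4 and z(π/3) = 9: from z(0) = b we get b = 4, and a·π/3 + 4 = 9 gives a = 15/π, so
    z(θ) = (15/π) θ + 4.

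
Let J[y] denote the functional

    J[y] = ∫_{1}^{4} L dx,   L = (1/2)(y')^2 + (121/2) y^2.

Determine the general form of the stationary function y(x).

The Lagrangian is L = (1/2)(y')^2 + (121/2) y^2.
∂L/∂y = 121y.
∂L/∂y' = y'.
The Euler-Lagrange equation d/dx(∂L/∂y') − ∂L/∂y = 0 becomes:
    y'' - 121 y = 0
General solution: y(x) = A e^(11x) + B e^(-11x), where A and B are arbitrary constants fixed by the endpoint conditions.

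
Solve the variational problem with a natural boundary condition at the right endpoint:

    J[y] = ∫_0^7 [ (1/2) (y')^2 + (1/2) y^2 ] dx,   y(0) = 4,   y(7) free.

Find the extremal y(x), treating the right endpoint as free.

The Lagrangian L = (1/2) (y')^2 + (1/2) y^2 gives
    ∂L/∂y = 1 y,   ∂L/∂y' = y'.
Euler-Lagrange: y'' − y = 0.
With k = 1, the general solution is
    y(x) = A cosh(x) + B sinh(x).
Fixed left endpoint y(0) = 4 ⇒ A = 4.
The right endpoint x = 7 is free, so the natural (transversality) condition is ∂L/∂y' |_{x=7} = 0, i.e. y'(7) = 0.
Compute y'(x) = A k sinh(k x) + B k cosh(k x), so
    y'(7) = A k sinh(k·7) + B k cosh(k·7) = 0
    ⇒ B = −A tanh(k·7) = − 4 tanh(1·7).
Therefore the extremal is
    y(x) = 4 cosh(1 x) − 4 tanh(1·7) sinh(1 x).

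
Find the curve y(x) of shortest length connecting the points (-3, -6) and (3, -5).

Arc-length functional: J[y] = ∫ sqrt(1 + (y')^2) dx.
Lagrangian L = sqrt(1 + (y')^2) has no explicit y dependence, so ∂L/∂y = 0 and the Euler-Lagrange equation gives
    d/dx( y' / sqrt(1 + (y')^2) ) = 0  ⇒  y' / sqrt(1 + (y')^2) = const.
Hence y' is constant, so y(x) is affine.
Fitting the endpoints (-3, -6) and (3, -5):
    slope m = ((-5) − (-6)) / (3 − (-3)) = 1/6,
    intercept c = (-6) − m·(-3) = -11/2.
Extremal: y(x) = (1/6) x - 11/2.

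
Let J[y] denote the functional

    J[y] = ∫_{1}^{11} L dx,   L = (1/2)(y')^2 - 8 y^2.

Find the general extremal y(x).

The Lagrangian is L = (1/2)(y')^2 - 8 y^2.
∂L/∂y = -16y.
∂L/∂y' = y'.
The Euler-Lagrange equation d/dx(∂L/∂y') − ∂L/∂y = 0 becomes:
    y'' + 16 y = 0
General solution: y(x) = A sin(4x) + B cos(4x), where A and B are arbitrary constants fixed by the endpoint conditions.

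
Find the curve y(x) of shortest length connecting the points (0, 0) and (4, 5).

Arc-length functional: J[y] = ∫ sqrt(1 + (y')^2) dx.
Lagrangian L = sqrt(1 + (y')^2) has no explicit y dependence, so ∂L/∂y = 0 and the Euler-Lagrange equation gives
    d/dx( y' / sqrt(1 + (y')^2) ) = 0  ⇒  y' / sqrt(1 + (y')^2) = const.
Hence y' is constant, so y(x) is affine.
Fitting the endpoints (0, 0) and (4, 5):
    slope m = (5 − 0) / (4 − 0) = 5/4,
    intercept c = 0 − m·0 = 0.
Extremal: y(x) = (5/4) x.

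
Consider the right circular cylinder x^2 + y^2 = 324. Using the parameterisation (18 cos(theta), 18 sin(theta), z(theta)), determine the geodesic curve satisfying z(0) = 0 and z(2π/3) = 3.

Parameterise the cylinder of radius R = 18 as
    r(θ) = (18 cos θ, 18 sin θ, z(θ)).
The arc-length element is
    ds = sqrt(324 + (dz/dθ)^2) dθ,
so the Lagrangian is L = sqrt(324 + z'^2).
L depends on z' only, not on z or θ, so ∂L/∂z = 0 and
    ∂L/∂z' = z' / sqrt(324 + z'^2).
The Euler-Lagrange equation gives
    d/dθ( z' / sqrt(324 + z'^2) ) = 0,
so z' is constant. Integrating once:
    z(θ) = a θ + b,
a helix on the cylinder (a straight line when the cylinder is unrolled). The constants a, b are determined by the endpoint conditions.
With endpoint conditions z(0) = 0 and z(2π/3) = 3: from z(0) = b we get b = 0, and a·2π/3 + 0 = 3 gives a = 9/(2π), so
    z(θ) = (9/(2π)) θ.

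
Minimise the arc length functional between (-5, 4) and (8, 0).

Arc-length functional: J[y] = ∫ sqrt(1 + (y')^2) dx.
Lagrangian L = sqrt(1 + (y')^2) has no explicit y dependence, so ∂L/∂y = 0 and the Euler-Lagrange equation gives
    d/dx( y' / sqrt(1 + (y')^2) ) = 0  ⇒  y' / sqrt(1 + (y')^2) = const.
Hence y' is constant, so y(x) is affine.
Fitting the endpoints (-5, 4) and (8, 0):
    slope m = (0 − 4) / (8 − (-5)) = -4/13,
    intercept c = 4 − m·(-5) = 32/13.
Extremal: y(x) = (-4/13) x + 32/13.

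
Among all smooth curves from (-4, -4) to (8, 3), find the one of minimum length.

Arc-length functional: J[y] = ∫ sqrt(1 + (y')^2) dx.
Lagrangian L = sqrt(1 + (y')^2) has no explicit y dependence, so ∂L/∂y = 0 and the Euler-Lagrange equation gives
    d/dx( y' / sqrt(1 + (y')^2) ) = 0  ⇒  y' / sqrt(1 + (y')^2) = const.
Hence y' is constant, so y(x) is affine.
Fitting the endpoints (-4, -4) and (8, 3):
    slope m = (3 − (-4)) / (8 − (-4)) = 7/12,
    intercept c = (-4) − m·(-4) = -5/3.
Extremal: y(x) = (7/12) x - 5/3.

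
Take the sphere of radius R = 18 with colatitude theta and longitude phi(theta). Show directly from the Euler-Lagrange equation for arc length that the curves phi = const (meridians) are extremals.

On the sphere of radius R = 18 with spherical coordinates (θ, φ), the induced metric is
    ds^2 = 324(dθ^2 + sin^2(θ) dφ^2).
Using θ as the parameter, the arc-length functional becomes
    J[φ] = ∫ 18 sqrt(1 + sin^2(θ) (dφ/dθ)^2) dθ.
So L = 18 sqrt(1 + sin^2(θ) φ'^2). Compute
    ∂L/∂φ = 0  (L has no explicit φ dependence),
    ∂L/∂φ' = 18 sin^2(θ) φ' / sqrt(1 + sin^2(θ) φ'^2).
For the candidate φ(θ) = c (constant), φ' = 0, so ∂L/∂φ' evaluated along the candidate vanishes, and ∂L/∂φ is identically zero. Hence
    d/dθ(∂L/∂φ') − ∂L/∂φ = 0
is satisfied. Therefore meridians φ = const are extremals of arc length — they are geodesics on the sphere.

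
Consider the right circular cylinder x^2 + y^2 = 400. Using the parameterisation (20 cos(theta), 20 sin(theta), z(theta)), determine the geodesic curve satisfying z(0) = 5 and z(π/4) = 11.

Parameterise the cylinder of radius R = 20 as
    r(θ) = (20 cos θ, 20 sin θ, z(θ)).
The arc-length element is
    ds = sqrt(400 + (dz/dθ)^2) dθ,
so the Lagrangian is L = sqrt(400 + z'^2).
L depends on z' only, not on z or θ, so ∂L/∂z = 0 and
    ∂L/∂z' = z' / sqrt(400 + z'^2).
The Euler-Lagrange equation gives
    d/dθ( z' / sqrt(400 + z'^2) ) = 0,
so z' is constant. Integrating once:
    z(θ) = a θ + b,
a helix on the cylinder (a straight line when the cylinder is unrolled). The constants a, b are determined by the endpoint conditions.
With endpoint conditions z(0) = 5 and z(π/4) = 11: from z(0) = b we get b = 5, and a·π/4 + 5 = 11 gives a = 24/π, so
    z(θ) = (24/π) θ + 5.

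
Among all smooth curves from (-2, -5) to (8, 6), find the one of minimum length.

Arc-length functional: J[y] = ∫ sqrt(1 + (y')^2) dx.
Lagrangian L = sqrt(1 + (y')^2) has no explicit y dependence, so ∂L/∂y = 0 and the Euler-Lagrange equation gives
    d/dx( y' / sqrt(1 + (y')^2) ) = 0  ⇒  y' / sqrt(1 + (y')^2) = const.
Hence y' is constant, so y(x) is affine.
Fitting the endpoints (-2, -5) and (8, 6):
    slope m = (6 − (-5)) / (8 − (-2)) = 11/10,
    intercept c = (-5) − m·(-2) = -14/5.
Extremal: y(x) = (11/10) x - 14/5.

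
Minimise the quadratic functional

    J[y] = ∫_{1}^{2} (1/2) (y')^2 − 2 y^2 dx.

The Lagrangian is L = (1/2) (y')^2 − 2 y^2.
Compute ∂L/∂y = -4y, ∂L/∂y' = y'.
The Euler-Lagrange equation d/dx(∂L/∂y') − ∂L/∂y = 0 reduces to
    y'' + 4 y = 0.
Its general solution is
    y(x) = A sin(2x) + B cos(2x),
with A, B fixed by the endpoint conditions.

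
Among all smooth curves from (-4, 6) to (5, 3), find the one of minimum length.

Arc-length functional: J[y] = ∫ sqrt(1 + (y')^2) dx.
Lagrangian L = sqrt(1 + (y')^2) has no explicit y dependence, so ∂L/∂y = 0 and the Euler-Lagrange equation gives
    d/dx( y' / sqrt(1 + (y')^2) ) = 0  ⇒  y' / sqrt(1 + (y')^2) = const.
Hence y' is constant, so y(x) is affine.
Fitting the endpoints (-4, 6) and (5, 3):
    slope m = (3 − 6) / (5 − (-4)) = -1/3,
    intercept c = 6 − m·(-4) = 14/3.
Extremal: y(x) = (-1/3) x + 14/3.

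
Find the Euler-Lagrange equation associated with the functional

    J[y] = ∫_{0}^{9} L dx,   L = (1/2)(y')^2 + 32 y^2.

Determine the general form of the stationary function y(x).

The Lagrangian is L = (1/2)(y')^2 + 32 y^2.
∂L/∂y = 64y.
∂L/∂y' = y'.
The Euler-Lagrange equation d/dx(∂L/∂y') − ∂L/∂y = 0 becomes:
    y'' - 64 y = 0
General solution: y(x) = A e^(8x) + B e^(-8x), where A and B are arbitrary constants fixed by the endpoint conditions.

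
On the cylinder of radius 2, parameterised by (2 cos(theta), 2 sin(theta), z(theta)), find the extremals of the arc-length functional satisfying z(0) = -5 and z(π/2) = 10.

Parameterise the cylinder of radius R = 2 as
    r(θ) = (2 cos θ, 2 sin θ, z(θ)).
The arc-length element is
    ds = sqrt(4 + (dz/dθ)^2) dθ,
so the Lagrangian is L = sqrt(4 + z'^2).
L depends on z' only, not on z or θ, so ∂L/∂z = 0 and
    ∂L/∂z' = z' / sqrt(4 + z'^2).
The Euler-Lagrange equation gives
    d/dθ( z' / sqrt(4 + z'^2) ) = 0,
so z' is constant. Integrating once:
    z(θ) = a θ + b,
a helix on the cylinder (a straight line when the cylinder is unrolled). The constants a, b are determined by the endpoint conditions.
With endpoint conditions z(0) = -5 and z(π/2) = 10: from z(0) = b we get b = -5, and a·π/2 + -5 = 10 gives a = 30/π, so
    z(θ) = (30/π) θ − 5.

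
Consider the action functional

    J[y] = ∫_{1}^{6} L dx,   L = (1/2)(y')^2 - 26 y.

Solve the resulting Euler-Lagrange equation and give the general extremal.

The Lagrangian is L = (1/2)(y')^2 - 26 y.
∂L/∂y = -26.
∂L/∂y' = y'.
The Euler-Lagrange equation d/dx(∂L/∂y') − ∂L/∂y = 0 becomes:
    y'' + 26 = 0
General solution: y(x) = -13 x^2 + A x + B, where A and B are arbitrary constants fixed by the endpoint conditions.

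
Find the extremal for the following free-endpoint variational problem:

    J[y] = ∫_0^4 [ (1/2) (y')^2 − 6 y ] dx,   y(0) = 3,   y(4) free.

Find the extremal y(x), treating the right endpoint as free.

The Lagrangian L = (1/2) (y')^2 − 6 y gives
    ∂L/∂y = −6,   ∂L/∂y' = y'.
Euler-Lagrange: d/dx(y') − (−6) = 0, i.e. y'' + 6 = 0, so
    y(x) = −(6/2) x^2 + C1 x + C2.
Fixed left endpoint y(0) = 3 ⇒ C2 = 3.
The right endpoint x = 4 is free, so the natural (transversality) condition is ∂L/∂y' |_{x=4} = 0, i.e. y'(4) = 0.
Compute y'(x) = −6 x + C1, so y'(4) = −24 + C1 = 0 ⇒ C1 = 24.
Therefore the extremal is
    y(x) = −3 x^2 + 24 x + 3.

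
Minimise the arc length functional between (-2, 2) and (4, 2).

Arc-length functional: J[y] = ∫ sqrt(1 + (y')^2) dx.
Lagrangian L = sqrt(1 + (y')^2) has no explicit y dependence, so ∂L/∂y = 0 and the Euler-Lagrange equation gives
    d/dx( y' / sqrt(1 + (y')^2) ) = 0  ⇒  y' / sqrt(1 + (y')^2) = const.
Hence y' is constant, so y(x) is affine.
Fitting the endpoints (-2, 2) and (4, 2):
    slope m = (2 − 2) / (4 − (-2)) = 0,
    intercept c = 2 − m·(-2) = 2.
Extremal: y(x) = 2.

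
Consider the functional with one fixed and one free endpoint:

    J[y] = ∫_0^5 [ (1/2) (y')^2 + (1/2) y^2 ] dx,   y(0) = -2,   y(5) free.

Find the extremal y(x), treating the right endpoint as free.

The Lagrangian L = (1/2) (y')^2 + (1/2) y^2 gives
    ∂L/∂y = 1 y,   ∂L/∂y' = y'.
Euler-Lagrange: y'' − y = 0.
With k = 1, the general solution is
    y(x) = A cosh(x) + B sinh(x).
Fixed left endpoint y(0) = -2 ⇒ A = -2.
The right endpoint x = 5 is free, so the natural (transversality) condition is ∂L/∂y' |_{x=5} = 0, i.e. y'(5) = 0.
Compute y'(x) = A k sinh(k x) + B k cosh(k x), so
    y'(5) = A k sinh(k·5) + B k cosh(k·5) = 0
    ⇒ B = −A tanh(k·5) = 2 tanh(1·5).
Therefore the extremal is
    y(x) = −2 cosh(1 x) + 2 tanh(1·5) sinh(1 x).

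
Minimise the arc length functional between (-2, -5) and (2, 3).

Arc-length functional: J[y] = ∫ sqrt(1 + (y')^2) dx.
Lagrangian L = sqrt(1 + (y')^2) has no explicit y dependence, so ∂L/∂y = 0 and the Euler-Lagrange equation gives
    d/dx( y' / sqrt(1 + (y')^2) ) = 0  ⇒  y' / sqrt(1 + (y')^2) = const.
Hence y' is constant, so y(x) is affine.
Fitting the endpoints (-2, -5) and (2, 3):
    slope m = (3 − (-5)) / (2 − (-2)) = 2,
    intercept c = (-5) − m·(-2) = -1.
Extremal: y(x) = 2 x - 1.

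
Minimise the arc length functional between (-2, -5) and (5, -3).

Arc-length functional: J[y] = ∫ sqrt(1 + (y')^2) dx.
Lagrangian L = sqrt(1 + (y')^2) has no explicit y dependence, so ∂L/∂y = 0 and the Euler-Lagrange equation gives
    d/dx( y' / sqrt(1 + (y')^2) ) = 0  ⇒  y' / sqrt(1 + (y')^2) = const.
Hence y' is constant, so y(x) is affine.
Fitting the endpoints (-2, -5) and (5, -3):
    slope m = ((-3) − (-5)) / (5 − (-2)) = 2/7,
    intercept c = (-5) − m·(-2) = -31/7.
Extremal: y(x) = (2/7) x - 31/7.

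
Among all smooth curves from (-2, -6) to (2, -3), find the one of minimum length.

Arc-length functional: J[y] = ∫ sqrt(1 + (y')^2) dx.
Lagrangian L = sqrt(1 + (y')^2) has no explicit y dependence, so ∂L/∂y = 0 and the Euler-Lagrange equation gives
    d/dx( y' / sqrt(1 + (y')^2) ) = 0  ⇒  y' / sqrt(1 + (y')^2) = const.
Hence y' is constant, so y(x) is affine.
Fitting the endpoints (-2, -6) and (2, -3):
    slope m = ((-3) − (-6)) / (2 − (-2)) = 3/4,
    intercept c = (-6) − m·(-2) = -9/2.
Extremal: y(x) = (3/4) x - 9/2.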